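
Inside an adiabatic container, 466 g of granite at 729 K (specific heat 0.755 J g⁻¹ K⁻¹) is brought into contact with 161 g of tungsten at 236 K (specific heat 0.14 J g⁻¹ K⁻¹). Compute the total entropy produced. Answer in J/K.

ΔS_total = 9.86 J/K

Energy balance: T_f = (m₁c₁T₁ + m₂c₂T₂)/(m₁c₁ + m₂c₂) = 699.32 K.
ΔS₁ = m₁c₁ ln(T_f/T₁) = 351.83 × ln(699.32/729) = -14.625 J/K.
ΔS₂ = m₂c₂ ln(T_f/T₂) = 22.54 × ln(699.32/236) = 24.485 J/K.
ΔS_total = -14.625 + 24.485 = 9.86 J/K.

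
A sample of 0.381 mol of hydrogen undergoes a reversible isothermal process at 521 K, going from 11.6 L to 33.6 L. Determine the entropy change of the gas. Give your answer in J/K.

For an isothermal ideal gas ΔS_gas = nR ln(V₂/V₁) = 0.381 × 8.314 × ln(33.6/11.6) = 3.37 J/K.

ΔS_gas = 3.37 J/K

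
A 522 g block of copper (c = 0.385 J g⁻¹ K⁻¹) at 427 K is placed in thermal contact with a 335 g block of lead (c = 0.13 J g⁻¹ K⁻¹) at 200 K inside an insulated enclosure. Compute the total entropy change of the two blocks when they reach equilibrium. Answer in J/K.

Energy balance: T_f = (m₁c₁T₁ + m₂c₂T₂)/(m₁c₁ + m₂c₂) = 386.57 K.
ΔS₁ = m₁c₁ ln(T_f/T₁) = 200.97 × ln(386.57/427) = -19.99 J/K.
ΔS₂ = m₂c₂ ln(T_f/T₂) = 43.55 × ln(386.57/200) = 28.7 J/K.
ΔS_total = -19.99 + 28.7 = 8.71 J/K.

ΔS_total = 8.71 J/K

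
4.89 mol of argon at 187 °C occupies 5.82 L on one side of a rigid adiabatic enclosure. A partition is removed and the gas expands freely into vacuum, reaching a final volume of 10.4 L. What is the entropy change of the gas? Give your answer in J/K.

ΔS_gas = 23.6 J/K

No heat is exchanged and no work is done, so the ideal-gas temperature stays constant.
Entropy is a state function; using a reversible isothermal path, ΔS_gas = nR ln(V₂/V₁) = 4.89 × 8.314 × ln(10.4/5.82) = 23.6 J/K.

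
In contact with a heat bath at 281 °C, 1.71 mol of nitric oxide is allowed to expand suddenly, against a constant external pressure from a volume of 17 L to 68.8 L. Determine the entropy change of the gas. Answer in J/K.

ΔS_gas = 19.9 J/K

Entropy is a state function, so ΔS_gas depends only on the end states.
For an isothermal ideal gas ΔS_gas = nR ln(V₂/V₁) = 1.71 × 8.314 × ln(68.8/17) = 19.9 J/K.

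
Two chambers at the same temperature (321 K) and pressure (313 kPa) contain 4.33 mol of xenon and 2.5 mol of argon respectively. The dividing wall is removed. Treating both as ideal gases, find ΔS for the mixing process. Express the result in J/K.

ΔS_mix = 37.3 J/K

Mole fractions: x_A = 4.33/6.83 = 0.634, x_B = 0.366.
ΔS_mix = −R(n_A ln x_A + n_B ln x_B) = −8.314 × (4.33 ln 0.634 + 2.5 ln 0.366) = 37.3 J/K.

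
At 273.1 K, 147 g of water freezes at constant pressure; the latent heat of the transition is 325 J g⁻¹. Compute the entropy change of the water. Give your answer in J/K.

Heat released by the substance: Q = −mL = −147 × 325 = −47775 J.
At constant T, ΔS = Q_rev/T = −47775 / 273.1 = -175 J/K.

ΔS = -175 J/K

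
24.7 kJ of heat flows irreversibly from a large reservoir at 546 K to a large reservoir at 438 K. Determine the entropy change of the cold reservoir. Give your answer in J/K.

The cold reservoir gains heat Q, so ΔS_cold = +Q/T_C = 24700/438 = 56.4 J/K.

ΔS_cold = 56.4 J/K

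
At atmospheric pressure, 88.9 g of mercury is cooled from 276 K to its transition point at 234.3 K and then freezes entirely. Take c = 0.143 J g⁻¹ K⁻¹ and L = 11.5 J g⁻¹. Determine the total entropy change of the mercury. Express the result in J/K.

ΔS = -6.45 J/K

Cooling step: ΔS₁ = m c ln(T_tr/T_i) = 88.9 × 0.143 × ln(234.3/276) = -2.082 J/K.
Phase change: ΔS₂ = −mL/T_tr = −88.9 × 11.5 / 234.3 = -4.363 J/K.
ΔS_total = (-2.082) + (-4.363) = -6.45 J/K.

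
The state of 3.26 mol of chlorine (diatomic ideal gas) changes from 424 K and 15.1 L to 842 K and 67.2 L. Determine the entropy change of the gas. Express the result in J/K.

Entropy is a state function: ΔS = nC_V ln(T₂/T₁) + nR ln(V₂/V₁), with C_V = 5R/2 = 20.79 J mol⁻¹ K⁻¹ for a diatomic ideal gas.
ΔS = 3.26 × [20.79 × ln(842/424) + 8.314 × ln(67.2/15.1)] = 87 J/K.

ΔS = 87 J/K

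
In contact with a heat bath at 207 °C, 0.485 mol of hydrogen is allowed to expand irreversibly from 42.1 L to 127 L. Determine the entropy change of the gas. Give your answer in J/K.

Entropy is a state function, so ΔS_gas depends only on the end states.
For an isothermal ideal gas ΔS_gas = nR ln(V₂/V₁) = 0.485 × 8.314 × ln(127/42.1) = 4.45 J/K.

ΔS_gas = 4.45 J/K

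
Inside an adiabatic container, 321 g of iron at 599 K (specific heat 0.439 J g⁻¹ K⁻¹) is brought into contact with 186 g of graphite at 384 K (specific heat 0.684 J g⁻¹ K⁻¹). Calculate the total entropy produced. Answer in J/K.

ΔS_total = 6.51 J/K

Energy balance: T_f = (m₁c₁T₁ + m₂c₂T₂)/(m₁c₁ + m₂c₂) = 496.99 K.
ΔS₁ = m₁c₁ ln(T_f/T₁) = 140.919 × ln(496.99/599) = -26.308 J/K.
ΔS₂ = m₂c₂ ln(T_f/T₂) = 127.224 × ln(496.99/384) = 32.815 J/K.
ΔS_total = -26.308 + 32.815 = 6.51 J/K.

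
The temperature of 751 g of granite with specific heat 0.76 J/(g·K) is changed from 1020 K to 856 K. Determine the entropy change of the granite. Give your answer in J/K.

ΔS = -100 J/K

ΔS = ∫dQ_rev/T = m c ln(T₂/T₁) = 751 × 0.76 × ln(856/1020) = -100 J/K.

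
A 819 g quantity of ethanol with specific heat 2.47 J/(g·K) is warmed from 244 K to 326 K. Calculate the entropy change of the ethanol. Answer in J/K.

ΔS = 586 J/K

ΔS = ∫dQ_rev/T = m c ln(T₂/T₁) = 819 × 2.47 × ln(326/244) = 586 J/K.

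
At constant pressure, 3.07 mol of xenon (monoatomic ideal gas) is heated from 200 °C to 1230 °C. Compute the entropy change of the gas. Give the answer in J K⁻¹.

ΔS = 73.8 J/K

In kelvin: T₁ = 473.15 K, T₂ = 1503.15 K. At constant pressure, ΔS = nC_p ln(T₂/T₁) with C_p = 5R/2 = 20.79 J mol⁻¹ K⁻¹.
ΔS = 3.07 × 20.79 × ln(1503.15/473.15) = 73.8 J/K.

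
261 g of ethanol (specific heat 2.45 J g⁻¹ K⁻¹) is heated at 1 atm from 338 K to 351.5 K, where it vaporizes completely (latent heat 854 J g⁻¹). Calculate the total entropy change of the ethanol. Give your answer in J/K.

ΔS = 659 J/K

Warming step: ΔS₁ = m c ln(T_tr/T_i) = 261 × 2.45 × ln(351.5/338) = 25.04 J/K.
Phase change: ΔS₂ = +mL/T_tr = 261 × 854 / 351.5 = 634.1 J/K.
ΔS_total = (25.04) + (634.1) = 659 J/K.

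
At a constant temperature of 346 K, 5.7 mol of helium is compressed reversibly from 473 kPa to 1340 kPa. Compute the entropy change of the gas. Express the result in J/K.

ΔS_gas = -49.3 J/K

For an isothermal ideal gas ΔS_gas = nR ln(P₁/P₂) = 5.7 × 8.314 × ln(473/1340) = -49.3 J/K.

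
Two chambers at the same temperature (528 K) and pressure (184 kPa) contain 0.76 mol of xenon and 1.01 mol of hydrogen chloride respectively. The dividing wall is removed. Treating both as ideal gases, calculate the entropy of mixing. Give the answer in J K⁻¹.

ΔS_mix = 10.1 J/K

Mole fractions: x_A = 0.76/1.77 = 0.429, x_B = 0.571.
ΔS_mix = −R(n_A ln x_A + n_B ln x_B) = −8.314 × (0.76 ln 0.429 + 1.01 ln 0.571) = 10.1 J/K.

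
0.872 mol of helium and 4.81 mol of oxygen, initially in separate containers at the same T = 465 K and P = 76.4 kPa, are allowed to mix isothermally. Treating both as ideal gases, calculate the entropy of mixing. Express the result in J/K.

ΔS_mix = 20.3 J/K

Mole fractions: x_A = 0.872/5.68 = 0.153, x_B = 0.847.
ΔS_mix = −R(n_A ln x_A + n_B ln x_B) = −8.314 × (0.872 ln 0.153 + 4.81 ln 0.847) = 20.3 J/K.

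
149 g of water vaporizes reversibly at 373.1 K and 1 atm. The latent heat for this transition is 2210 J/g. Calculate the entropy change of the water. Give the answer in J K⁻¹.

Heat absorbed by the substance: Q = mL = 149 × 2210 = 329290 J.
At constant T, ΔS = Q_rev/T = 329290 / 373.1 = 883 J/K.

ΔS = 883 J/K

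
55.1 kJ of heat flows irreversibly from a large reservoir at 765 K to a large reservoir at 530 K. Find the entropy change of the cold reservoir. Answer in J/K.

ΔS_cold = 104 J/K

The cold reservoir gains heat Q, so ΔS_cold = +Q/T_C = 55100/530 = 104 J/K.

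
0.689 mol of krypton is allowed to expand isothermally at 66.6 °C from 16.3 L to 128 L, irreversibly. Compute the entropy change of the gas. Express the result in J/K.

Entropy is a state function, so ΔS_gas depends only on the end states.
For an isothermal ideal gas ΔS_gas = nR ln(V₂/V₁) = 0.689 × 8.314 × ln(128/16.3) = 11.8 J/K.

ΔS_gas = 11.8 J/K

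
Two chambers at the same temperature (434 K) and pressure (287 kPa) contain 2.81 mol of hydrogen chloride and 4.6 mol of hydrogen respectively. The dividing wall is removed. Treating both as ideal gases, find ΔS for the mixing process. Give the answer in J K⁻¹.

ΔS_mix = 40.9 J/K

Mole fractions: x_A = 2.81/7.41 = 0.379, x_B = 0.621.
ΔS_mix = −R(n_A ln x_A + n_B ln x_B) = −8.314 × (2.81 ln 0.379 + 4.6 ln 0.621) = 40.9 J/K.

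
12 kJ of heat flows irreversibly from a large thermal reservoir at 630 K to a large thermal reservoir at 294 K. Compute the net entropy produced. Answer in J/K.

ΔS_total = 21.8 J/K

ΔS_hot = −Q/T_H = −12000/630 = -19.05 J/K and ΔS_cold = +Q/T_C = 12000/294 = 40.82 J/K.
ΔS_total = -19.05 + 40.82 = 21.8 J/K, positive as the second law requires.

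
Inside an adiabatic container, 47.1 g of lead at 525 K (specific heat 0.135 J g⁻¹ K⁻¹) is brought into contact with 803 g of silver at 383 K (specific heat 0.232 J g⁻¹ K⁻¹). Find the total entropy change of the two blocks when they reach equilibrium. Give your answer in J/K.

ΔS_total = 0.338 J/K

Energy balance: T_f = (m₁c₁T₁ + m₂c₂T₂)/(m₁c₁ + m₂c₂) = 387.69 K.
ΔS₁ = m₁c₁ ln(T_f/T₁) = 6.3585 × ln(387.69/525) = -1.928 J/K.
ΔS₂ = m₂c₂ ln(T_f/T₂) = 186.296 × ln(387.69/383) = 2.266 J/K.
ΔS_total = -1.928 + 2.266 = 0.338 J/K.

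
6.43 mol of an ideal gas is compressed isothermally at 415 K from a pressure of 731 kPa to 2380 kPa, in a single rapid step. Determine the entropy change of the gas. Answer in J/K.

ΔS_gas = -63.1 J/K

Entropy is a state function, so ΔS_gas depends only on the end states.
For an isothermal ideal gas ΔS_gas = nR ln(P₁/P₂) = 6.43 × 8.314 × ln(731/2380) = -63.1 J/K.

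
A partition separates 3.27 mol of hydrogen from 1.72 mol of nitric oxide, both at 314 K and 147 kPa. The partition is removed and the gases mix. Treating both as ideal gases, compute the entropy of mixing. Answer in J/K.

Mole fractions: x_A = 3.27/4.99 = 0.655, x_B = 0.345.
ΔS_mix = −R(n_A ln x_A + n_B ln x_B) = −8.314 × (3.27 ln 0.655 + 1.72 ln 0.345) = 26.7 J/K.

ΔS_mix = 26.7 J/K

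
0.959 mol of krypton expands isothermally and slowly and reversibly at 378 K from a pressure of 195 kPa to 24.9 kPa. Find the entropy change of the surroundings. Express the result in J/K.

ΔS_surr = -16.4 J/K

For an isothermal ideal gas ΔS_gas = nR ln(P₁/P₂) = 0.959 × 8.314 × ln(195/24.9) = 16.4 J/K.
The process is reversible, so ΔS_surr = −ΔS_gas = -16.4 J/K and ΔS_universe = 0.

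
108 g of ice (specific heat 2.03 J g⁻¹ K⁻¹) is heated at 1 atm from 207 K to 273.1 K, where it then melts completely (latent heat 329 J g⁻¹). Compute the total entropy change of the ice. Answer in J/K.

Warming step: ΔS₁ = m c ln(T_tr/T_i) = 108 × 2.03 × ln(273.1/207) = 60.76 J/K.
Phase change: ΔS₂ = +mL/T_tr = 108 × 329 / 273.1 = 130.1 J/K.
ΔS_total = (60.76) + (130.1) = 191 J/K.

ΔS = 191 J/K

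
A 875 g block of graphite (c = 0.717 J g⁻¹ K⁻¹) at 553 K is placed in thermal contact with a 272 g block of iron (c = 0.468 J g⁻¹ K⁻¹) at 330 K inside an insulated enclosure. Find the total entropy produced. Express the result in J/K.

Energy balance: T_f = (m₁c₁T₁ + m₂c₂T₂)/(m₁c₁ + m₂c₂) = 515.38 K.
ΔS₁ = m₁c₁ ln(T_f/T₁) = 627.375 × ln(515.38/553) = -44.19 J/K.
ΔS₂ = m₂c₂ ln(T_f/T₂) = 127.296 × ln(515.38/330) = 56.75 J/K.
ΔS_total = -44.19 + 56.75 = 12.6 J/K.

ΔS_total = 12.6 J/K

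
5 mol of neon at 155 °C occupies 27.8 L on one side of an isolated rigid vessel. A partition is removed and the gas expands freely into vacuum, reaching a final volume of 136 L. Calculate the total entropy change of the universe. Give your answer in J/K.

No heat is exchanged and no work is done, so the ideal-gas temperature stays constant.
Entropy is a state function; using a reversible isothermal path, ΔS_gas = nR ln(V₂/V₁) = 5 × 8.314 × ln(136/27.8) = 66 J/K.
The insulated surroundings exchange no heat, so ΔS_surr = 0 and ΔS_universe = ΔS_gas.

ΔS_universe = 66 J/K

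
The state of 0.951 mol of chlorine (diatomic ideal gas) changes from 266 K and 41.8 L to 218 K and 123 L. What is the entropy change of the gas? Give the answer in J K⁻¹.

ΔS = 4.6 J/K

Entropy is a state function: ΔS = nC_V ln(T₂/T₁) + nR ln(V₂/V₁), with C_V = 5R/2 = 20.79 J mol⁻¹ K⁻¹ for a diatomic ideal gas.
ΔS = 0.951 × [20.79 × ln(218/266) + 8.314 × ln(123/41.8)] = 4.6 J/K.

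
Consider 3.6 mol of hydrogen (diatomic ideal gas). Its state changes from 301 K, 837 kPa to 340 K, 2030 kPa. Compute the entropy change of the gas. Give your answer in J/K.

ΔS = -13.8 J/K

ΔS = nC_p ln(T₂/T₁) − nR ln(P₂/P₁), with C_p = 7R/2 = 29.1 J mol⁻¹ K⁻¹ for a diatomic ideal gas.
ΔS = 3.6 × [29.1 × ln(340/301) − 8.314 × ln(2030/837)] = -13.8 J/K.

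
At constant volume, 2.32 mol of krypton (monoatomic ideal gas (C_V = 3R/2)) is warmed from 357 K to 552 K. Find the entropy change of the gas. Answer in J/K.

ΔS = 12.6 J/K

At constant volume, ΔS = nC_V ln(T₂/T₁) with C_V = 3R/2 = 12.47 J mol⁻¹ K⁻¹.
ΔS = 2.32 × 12.47 × ln(552/357) = 12.6 J/K.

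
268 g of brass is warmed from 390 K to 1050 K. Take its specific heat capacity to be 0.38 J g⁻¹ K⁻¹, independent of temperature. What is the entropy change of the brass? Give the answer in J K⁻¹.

ΔS = 101 J/K

ΔS = ∫dQ_rev/T = m c ln(T₂/T₁) = 268 × 0.38 × ln(1050/390) = 101 J/K.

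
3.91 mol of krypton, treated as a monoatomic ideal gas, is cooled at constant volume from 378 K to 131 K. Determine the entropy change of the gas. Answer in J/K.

ΔS = -51.7 J/K

At constant volume, ΔS = nC_V ln(T₂/T₁) with C_V = 3R/2 = 12.47 J mol⁻¹ K⁻¹.
ΔS = 3.91 × 12.47 × ln(131/378) = -51.7 J/K.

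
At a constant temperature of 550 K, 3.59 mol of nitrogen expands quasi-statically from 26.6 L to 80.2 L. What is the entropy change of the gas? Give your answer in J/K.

For an isothermal ideal gas ΔS_gas = nR ln(V₂/V₁) = 3.59 × 8.314 × ln(80.2/26.6) = 32.9 J/K.

ΔS_gas = 32.9 J/K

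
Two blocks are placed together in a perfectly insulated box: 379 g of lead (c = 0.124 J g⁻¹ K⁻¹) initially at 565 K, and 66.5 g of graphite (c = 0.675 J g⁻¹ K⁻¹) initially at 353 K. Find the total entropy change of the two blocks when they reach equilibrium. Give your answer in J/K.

ΔS_total = 2.51 J/K

Energy balance: T_f = (m₁c₁T₁ + m₂c₂T₂)/(m₁c₁ + m₂c₂) = 461.43 K.
ΔS₁ = m₁c₁ ln(T_f/T₁) = 46.996 × ln(461.43/565) = -9.5162 J/K.
ΔS₂ = m₂c₂ ln(T_f/T₂) = 44.8875 × ln(461.43/353) = 12.024 J/K.
ΔS_total = -9.5162 + 12.024 = 2.51 J/K.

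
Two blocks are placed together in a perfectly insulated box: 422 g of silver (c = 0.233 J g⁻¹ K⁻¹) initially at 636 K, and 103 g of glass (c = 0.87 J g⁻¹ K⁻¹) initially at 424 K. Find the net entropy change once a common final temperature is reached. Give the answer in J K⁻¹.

Energy balance: T_f = (m₁c₁T₁ + m₂c₂T₂)/(m₁c₁ + m₂c₂) = 534.92 K.
ΔS₁ = m₁c₁ ln(T_f/T₁) = 98.326 × ln(534.92/636) = -17.02 J/K.
ΔS₂ = m₂c₂ ln(T_f/T₂) = 89.61 × ln(534.92/424) = 20.82 J/K.
ΔS_total = -17.02 + 20.82 = 3.8 J/K.

ΔS_total = 3.8 J/K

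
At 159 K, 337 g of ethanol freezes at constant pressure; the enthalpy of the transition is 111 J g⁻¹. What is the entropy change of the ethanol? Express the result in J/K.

Heat released by the substance: Q = −mL = −337 × 111 = −37407 J.
At constant T, ΔS = Q_rev/T = −37407 / 159 = -235 J/K.

ΔS = -235 J/K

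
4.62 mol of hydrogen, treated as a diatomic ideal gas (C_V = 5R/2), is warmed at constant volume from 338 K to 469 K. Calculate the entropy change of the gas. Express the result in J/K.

ΔS = 31.5 J/K

At constant volume, ΔS = nC_V ln(T₂/T₁) with C_V = 5R/2 = 20.79 J mol⁻¹ K⁻¹.
ΔS = 4.62 × 20.79 × ln(469/338) = 31.5 J/K.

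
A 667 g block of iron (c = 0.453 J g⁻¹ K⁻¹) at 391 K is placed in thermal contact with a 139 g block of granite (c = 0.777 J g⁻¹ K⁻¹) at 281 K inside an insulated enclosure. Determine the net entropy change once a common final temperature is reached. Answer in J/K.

Energy balance: T_f = (m₁c₁T₁ + m₂c₂T₂)/(m₁c₁ + m₂c₂) = 362.03 K.
ΔS₁ = m₁c₁ ln(T_f/T₁) = 302.151 × ln(362.03/391) = -23.26 J/K.
ΔS₂ = m₂c₂ ln(T_f/T₂) = 108.003 × ln(362.03/281) = 27.37 J/K.
ΔS_total = -23.26 + 27.37 = 4.11 J/K.

ΔS_total = 4.11 J/K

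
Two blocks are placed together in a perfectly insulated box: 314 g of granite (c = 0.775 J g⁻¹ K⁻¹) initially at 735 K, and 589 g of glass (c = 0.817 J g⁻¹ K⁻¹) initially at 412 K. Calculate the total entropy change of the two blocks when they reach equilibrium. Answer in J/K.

Energy balance: T_f = (m₁c₁T₁ + m₂c₂T₂)/(m₁c₁ + m₂c₂) = 520.48 K.
ΔS₁ = m₁c₁ ln(T_f/T₁) = 243.35 × ln(520.48/735) = -83.98 J/K.
ΔS₂ = m₂c₂ ln(T_f/T₂) = 481.213 × ln(520.48/412) = 112.5 J/K.
ΔS_total = -83.98 + 112.5 = 28.5 J/K.

ΔS_total = 28.5 J/K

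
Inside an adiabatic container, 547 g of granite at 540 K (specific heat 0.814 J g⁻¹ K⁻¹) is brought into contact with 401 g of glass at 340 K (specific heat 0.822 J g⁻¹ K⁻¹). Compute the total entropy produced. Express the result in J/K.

Energy balance: T_f = (m₁c₁T₁ + m₂c₂T₂)/(m₁c₁ + m₂c₂) = 454.92 K.
ΔS₁ = m₁c₁ ln(T_f/T₁) = 445.258 × ln(454.92/540) = -76.34 J/K.
ΔS₂ = m₂c₂ ln(T_f/T₂) = 329.622 × ln(454.92/340) = 95.98 J/K.
ΔS_total = -76.34 + 95.98 = 19.6 J/K.

ΔS_total = 19.6 J/K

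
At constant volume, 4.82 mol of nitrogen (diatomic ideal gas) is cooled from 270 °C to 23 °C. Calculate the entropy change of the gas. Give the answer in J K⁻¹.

ΔS = -60.8 J/K

In kelvin: T₁ = 543.15 K, T₂ = 296.15 K. At constant volume, ΔS = nC_V ln(T₂/T₁) with C_V = 5R/2 = 20.79 J mol⁻¹ K⁻¹.
ΔS = 4.82 × 20.79 × ln(296.15/543.15) = -60.8 J/K.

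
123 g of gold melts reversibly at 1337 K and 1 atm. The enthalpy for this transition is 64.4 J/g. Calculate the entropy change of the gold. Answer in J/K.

Heat absorbed by the substance: Q = mL = 123 × 64.4 = 7921.2 J.
At constant T, ΔS = Q_rev/T = 7921.2 / 1337 = 5.92 J/K.

ΔS = 5.92 J/K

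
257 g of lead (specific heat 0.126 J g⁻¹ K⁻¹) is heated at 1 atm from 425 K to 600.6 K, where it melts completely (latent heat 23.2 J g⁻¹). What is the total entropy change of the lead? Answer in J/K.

ΔS = 21.1 J/K

Warming step: ΔS₁ = m c ln(T_tr/T_i) = 257 × 0.126 × ln(600.6/425) = 11.2 J/K.
Phase change: ΔS₂ = +mL/T_tr = 257 × 23.2 / 600.6 = 9.927 J/K.
ΔS_total = (11.2) + (9.927) = 21.1 J/K.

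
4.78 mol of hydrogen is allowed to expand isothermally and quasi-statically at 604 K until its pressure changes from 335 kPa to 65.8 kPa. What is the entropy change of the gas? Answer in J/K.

ΔS_gas = 64.7 J/K

For an isothermal ideal gas ΔS_gas = nR ln(P₁/P₂) = 4.78 × 8.314 × ln(335/65.8) = 64.7 J/K.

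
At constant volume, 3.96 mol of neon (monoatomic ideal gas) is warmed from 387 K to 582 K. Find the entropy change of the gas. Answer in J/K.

ΔS = 20.2 J/K

At constant volume, ΔS = nC_V ln(T₂/T₁) with C_V = 3R/2 = 12.47 J mol⁻¹ K⁻¹.
ΔS = 3.96 × 12.47 × ln(582/387) = 20.2 J/K.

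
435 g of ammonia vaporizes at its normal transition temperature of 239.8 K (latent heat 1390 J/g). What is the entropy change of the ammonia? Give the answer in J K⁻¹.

Heat absorbed by the substance: Q = mL = 435 × 1390 = 604650 J.
At constant T, ΔS = Q_rev/T = 604650 / 239.8 = 2520 J/K.

ΔS = 2520 J/K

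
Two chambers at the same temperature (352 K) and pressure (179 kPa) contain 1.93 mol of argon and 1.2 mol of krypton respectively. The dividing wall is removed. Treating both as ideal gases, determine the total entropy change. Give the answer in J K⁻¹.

Mole fractions: x_A = 1.93/3.13 = 0.617, x_B = 0.383.
ΔS_mix = −R(n_A ln x_A + n_B ln x_B) = −8.314 × (1.93 ln 0.617 + 1.2 ln 0.383) = 17.3 J/K.

ΔS_mix = 17.3 J/K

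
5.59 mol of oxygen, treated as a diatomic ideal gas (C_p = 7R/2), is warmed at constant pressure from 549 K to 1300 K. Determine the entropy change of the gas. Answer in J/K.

At constant pressure, ΔS = nC_p ln(T₂/T₁) with C_p = 7R/2 = 29.1 J mol⁻¹ K⁻¹.
ΔS = 5.59 × 29.1 × ln(1300/549) = 140 J/K.

ΔS = 140 J/K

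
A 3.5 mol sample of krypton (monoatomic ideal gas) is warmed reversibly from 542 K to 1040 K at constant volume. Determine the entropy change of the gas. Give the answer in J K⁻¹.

ΔS = 28.4 J/K

At constant volume, ΔS = nC_V ln(T₂/T₁) with C_V = 3R/2 = 12.47 J mol⁻¹ K⁻¹.
ΔS = 3.5 × 12.47 × ln(1040/542) = 28.4 J/K.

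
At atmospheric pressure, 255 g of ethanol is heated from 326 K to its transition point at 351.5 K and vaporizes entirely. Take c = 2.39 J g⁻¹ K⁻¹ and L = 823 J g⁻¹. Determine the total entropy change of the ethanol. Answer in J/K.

ΔS = 643 J/K

Warming step: ΔS₁ = m c ln(T_tr/T_i) = 255 × 2.39 × ln(351.5/326) = 45.9 J/K.
Phase change: ΔS₂ = +mL/T_tr = 255 × 823 / 351.5 = 597.1 J/K.
ΔS_total = (45.9) + (597.1) = 643 J/K.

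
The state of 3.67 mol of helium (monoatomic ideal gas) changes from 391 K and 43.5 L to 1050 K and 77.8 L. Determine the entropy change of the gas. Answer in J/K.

Entropy is a state function: ΔS = nC_V ln(T₂/T₁) + nR ln(V₂/V₁), with C_V = 3R/2 = 12.47 J mol⁻¹ K⁻¹ for a monoatomic ideal gas.
ΔS = 3.67 × [12.47 × ln(1050/391) + 8.314 × ln(77.8/43.5)] = 63 J/K.

ΔS = 63 J/K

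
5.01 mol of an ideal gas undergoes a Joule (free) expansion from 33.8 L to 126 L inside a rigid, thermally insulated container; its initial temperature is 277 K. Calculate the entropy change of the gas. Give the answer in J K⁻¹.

ΔS_gas = 54.8 J/K

No heat is exchanged and no work is done, so the ideal-gas temperature stays constant.
Entropy is a state function; using a reversible isothermal path, ΔS_gas = nR ln(V₂/V₁) = 5.01 × 8.314 × ln(126/33.8) = 54.8 J/K.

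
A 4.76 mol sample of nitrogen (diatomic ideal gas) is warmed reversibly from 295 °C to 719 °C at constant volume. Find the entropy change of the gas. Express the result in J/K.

In kelvin: T₁ = 568.15 K, T₂ = 992.15 K. At constant volume, ΔS = nC_V ln(T₂/T₁) with C_V = 5R/2 = 20.79 J mol⁻¹ K⁻¹.
ΔS = 4.76 × 20.79 × ln(992.15/568.15) = 55.2 J/K.

ΔS = 55.2 J/K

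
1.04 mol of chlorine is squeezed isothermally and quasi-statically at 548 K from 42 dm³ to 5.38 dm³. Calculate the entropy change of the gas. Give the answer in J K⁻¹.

For an isothermal ideal gas ΔS_gas = nR ln(V₂/V₁) = 1.04 × 8.314 × ln(5.38/42) = -17.8 J/K.

ΔS_gas = -17.8 J/K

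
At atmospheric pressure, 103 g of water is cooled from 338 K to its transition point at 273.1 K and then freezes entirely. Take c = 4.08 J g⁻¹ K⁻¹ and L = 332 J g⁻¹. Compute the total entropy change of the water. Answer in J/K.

Cooling step: ΔS₁ = m c ln(T_tr/T_i) = 103 × 4.08 × ln(273.1/338) = -89.6 J/K.
Phase change: ΔS₂ = −mL/T_tr = −103 × 332 / 273.1 = -125.2 J/K.
ΔS_total = (-89.6) + (-125.2) = -215 J/K.

ΔS = -215 J/K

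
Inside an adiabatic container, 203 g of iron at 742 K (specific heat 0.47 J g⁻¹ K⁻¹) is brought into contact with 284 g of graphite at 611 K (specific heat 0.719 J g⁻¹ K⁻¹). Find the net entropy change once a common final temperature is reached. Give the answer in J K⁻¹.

ΔS_total = 1.25 J/K

Energy balance: T_f = (m₁c₁T₁ + m₂c₂T₂)/(m₁c₁ + m₂c₂) = 652.72 K.
ΔS₁ = m₁c₁ ln(T_f/T₁) = 95.41 × ln(652.72/742) = -12.2321 J/K.
ΔS₂ = m₂c₂ ln(T_f/T₂) = 204.196 × ln(652.72/611) = 13.4865 J/K.
ΔS_total = -12.2321 + 13.4865 = 1.25 J/K.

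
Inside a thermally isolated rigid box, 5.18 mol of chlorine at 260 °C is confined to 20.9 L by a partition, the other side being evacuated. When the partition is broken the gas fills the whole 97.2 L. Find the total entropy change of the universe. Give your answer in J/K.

For an ideal gas in free expansion Q = 0 and W = 0, so T is unchanged.
Entropy is a state function; using a reversible isothermal path, ΔS_gas = nR ln(V₂/V₁) = 5.18 × 8.314 × ln(97.2/20.9) = 66.2 J/K.
The insulated surroundings exchange no heat, so ΔS_surr = 0 and ΔS_universe = ΔS_gas.

ΔS_universe = 66.2 J/K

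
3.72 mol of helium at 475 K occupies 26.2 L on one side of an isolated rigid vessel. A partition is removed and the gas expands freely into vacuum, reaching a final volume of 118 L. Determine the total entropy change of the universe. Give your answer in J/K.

No heat is exchanged and no work is done, so the ideal-gas temperature stays constant.
Entropy is a state function; using a reversible isothermal path, ΔS_gas = nR ln(V₂/V₁) = 3.72 × 8.314 × ln(118/26.2) = 46.5 J/K.
The insulated surroundings exchange no heat, so ΔS_surr = 0 and ΔS_universe = ΔS_gas.

ΔS_universe = 46.5 J/K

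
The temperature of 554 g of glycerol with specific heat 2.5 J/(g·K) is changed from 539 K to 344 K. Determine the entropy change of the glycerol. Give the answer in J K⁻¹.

ΔS = -622 J/K

ΔS = ∫dQ_rev/T = m c ln(T₂/T₁) = 554 × 2.5 × ln(344/539) = -622 J/K.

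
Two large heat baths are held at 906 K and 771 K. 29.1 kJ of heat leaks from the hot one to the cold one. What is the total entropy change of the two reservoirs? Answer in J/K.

ΔS_total = 5.62 J/K

ΔS_hot = −Q/T_H = −29100/906 = -32.12 J/K and ΔS_cold = +Q/T_C = 29100/771 = 37.74 J/K.
ΔS_total = -32.12 + 37.74 = 5.62 J/K, positive as the second law requires.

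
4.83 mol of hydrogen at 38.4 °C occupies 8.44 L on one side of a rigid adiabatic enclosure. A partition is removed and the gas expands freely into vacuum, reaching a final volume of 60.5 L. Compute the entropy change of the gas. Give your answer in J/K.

No heat is exchanged and no work is done, so the ideal-gas temperature stays constant.
Entropy is a state function; using a reversible isothermal path, ΔS_gas = nR ln(V₂/V₁) = 4.83 × 8.314 × ln(60.5/8.44) = 79.1 J/K.

ΔS_gas = 79.1 J/K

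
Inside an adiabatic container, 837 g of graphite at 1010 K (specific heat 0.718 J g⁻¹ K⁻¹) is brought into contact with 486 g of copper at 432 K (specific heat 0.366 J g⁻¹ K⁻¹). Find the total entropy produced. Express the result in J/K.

Energy balance: T_f = (m₁c₁T₁ + m₂c₂T₂)/(m₁c₁ + m₂c₂) = 877.99 K.
ΔS₁ = m₁c₁ ln(T_f/T₁) = 600.966 × ln(877.99/1010) = -84.18 J/K.
ΔS₂ = m₂c₂ ln(T_f/T₂) = 177.876 × ln(877.99/432) = 126.2 J/K.
ΔS_total = -84.18 + 126.2 = 42 J/K.

ΔS_total = 42 J/K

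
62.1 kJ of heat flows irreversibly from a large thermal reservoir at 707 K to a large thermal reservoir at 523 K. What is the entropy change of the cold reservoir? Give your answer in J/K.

ΔS_cold = 119 J/K

The cold reservoir gains heat Q, so ΔS_cold = +Q/T_C = 62100/523 = 119 J/K.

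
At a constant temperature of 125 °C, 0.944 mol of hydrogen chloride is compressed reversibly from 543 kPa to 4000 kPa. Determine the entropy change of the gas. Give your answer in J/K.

For an isothermal ideal gas ΔS_gas = nR ln(P₁/P₂) = 0.944 × 8.314 × ln(543/4000) = -15.7 J/K.

ΔS_gas = -15.7 J/K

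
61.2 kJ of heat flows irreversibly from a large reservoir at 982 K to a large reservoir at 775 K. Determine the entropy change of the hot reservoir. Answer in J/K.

The hot reservoir loses heat Q, so ΔS_hot = −Q/T_H = −61200/982 = -62.3 J/K.

ΔS_hot = -62.3 J/K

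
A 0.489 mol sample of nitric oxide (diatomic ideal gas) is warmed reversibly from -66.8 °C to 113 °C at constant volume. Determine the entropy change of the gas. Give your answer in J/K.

In kelvin: T₁ = 206.35 K, T₂ = 386.15 K. At constant volume, ΔS = nC_V ln(T₂/T₁) with C_V = 5R/2 = 20.79 J mol⁻¹ K⁻¹.
ΔS = 0.489 × 20.79 × ln(386.15/206.35) = 6.37 J/K.

ΔS = 6.37 J/K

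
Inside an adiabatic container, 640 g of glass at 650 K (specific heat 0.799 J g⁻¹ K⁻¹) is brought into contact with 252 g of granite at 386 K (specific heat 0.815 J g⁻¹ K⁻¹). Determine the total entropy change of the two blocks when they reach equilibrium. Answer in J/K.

ΔS_total = 18.3 J/K

Energy balance: T_f = (m₁c₁T₁ + m₂c₂T₂)/(m₁c₁ + m₂c₂) = 574.35 K.
ΔS₁ = m₁c₁ ln(T_f/T₁) = 511.36 × ln(574.35/650) = -63.271 J/K.
ΔS₂ = m₂c₂ ln(T_f/T₂) = 205.38 × ln(574.35/386) = 81.619 J/K.
ΔS_total = -63.271 + 81.619 = 18.3 J/K.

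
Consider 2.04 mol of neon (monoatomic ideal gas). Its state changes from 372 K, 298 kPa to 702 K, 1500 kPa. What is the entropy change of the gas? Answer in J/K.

ΔS = -0.484 J/K

ΔS = nC_p ln(T₂/T₁) − nR ln(P₂/P₁), with C_p = 5R/2 = 20.79 J mol⁻¹ K⁻¹ for a monoatomic ideal gas.
ΔS = 2.04 × [20.79 × ln(702/372) − 8.314 × ln(1500/298)] = -0.484 J/K.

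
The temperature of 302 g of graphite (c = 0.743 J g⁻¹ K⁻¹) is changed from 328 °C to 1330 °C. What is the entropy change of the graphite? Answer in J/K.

ΔS = 220 J/K

In kelvin: T₁ = 601.15 K, T₂ = 1603.15 K. ΔS = ∫dQ_rev/T = m c ln(T₂/T₁) = 302 × 0.743 × ln(1603.15/601.15) = 220 J/K.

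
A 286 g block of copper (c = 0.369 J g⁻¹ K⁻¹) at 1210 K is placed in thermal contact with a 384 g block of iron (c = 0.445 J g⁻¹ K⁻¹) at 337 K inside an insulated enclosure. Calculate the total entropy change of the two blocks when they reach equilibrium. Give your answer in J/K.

ΔS_total = 55.2 J/K

Energy balance: T_f = (m₁c₁T₁ + m₂c₂T₂)/(m₁c₁ + m₂c₂) = 670.31 K.
ΔS₁ = m₁c₁ ln(T_f/T₁) = 105.534 × ln(670.31/1210) = -62.33 J/K.
ΔS₂ = m₂c₂ ln(T_f/T₂) = 170.88 × ln(670.31/337) = 117.5 J/K.
ΔS_total = -62.33 + 117.5 = 55.2 J/K.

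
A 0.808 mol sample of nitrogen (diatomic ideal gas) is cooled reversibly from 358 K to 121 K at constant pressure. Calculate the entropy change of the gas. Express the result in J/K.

At constant pressure, ΔS = nC_p ln(T₂/T₁) with C_p = 7R/2 = 29.1 J mol⁻¹ K⁻¹.
ΔS = 0.808 × 29.1 × ln(121/358) = -25.5 J/K.

ΔS = -25.5 J/K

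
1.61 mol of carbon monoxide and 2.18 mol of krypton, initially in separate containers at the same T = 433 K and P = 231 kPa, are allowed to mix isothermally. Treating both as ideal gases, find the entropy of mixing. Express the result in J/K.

ΔS_mix = 21.5 J/K

Mole fractions: x_A = 1.61/3.79 = 0.425, x_B = 0.575.
ΔS_mix = −R(n_A ln x_A + n_B ln x_B) = −8.314 × (1.61 ln 0.425 + 2.18 ln 0.575) = 21.5 J/K.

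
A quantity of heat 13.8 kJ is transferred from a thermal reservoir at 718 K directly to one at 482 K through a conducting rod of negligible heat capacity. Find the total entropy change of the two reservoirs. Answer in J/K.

ΔS_total = 9.41 J/K

ΔS_hot = −Q/T_H = −13800/718 = -19.22 J/K and ΔS_cold = +Q/T_C = 13800/482 = 28.63 J/K.
ΔS_total = -19.22 + 28.63 = 9.41 J/K, positive as the second law requires.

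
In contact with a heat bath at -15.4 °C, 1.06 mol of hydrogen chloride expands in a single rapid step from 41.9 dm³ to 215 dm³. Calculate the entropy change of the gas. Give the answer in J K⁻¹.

ΔS_gas = 14.4 J/K

Entropy is a state function, so ΔS_gas depends only on the end states.
For an isothermal ideal gas ΔS_gas = nR ln(V₂/V₁) = 1.06 × 8.314 × ln(215/41.9) = 14.4 J/K.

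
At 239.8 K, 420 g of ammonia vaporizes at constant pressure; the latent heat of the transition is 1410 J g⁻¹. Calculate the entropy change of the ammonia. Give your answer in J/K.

Heat absorbed by the substance: Q = mL = 420 × 1410 = 592200 J.
At constant T, ΔS = Q_rev/T = 592200 / 239.8 = 2470 J/K.

ΔS = 2470 J/K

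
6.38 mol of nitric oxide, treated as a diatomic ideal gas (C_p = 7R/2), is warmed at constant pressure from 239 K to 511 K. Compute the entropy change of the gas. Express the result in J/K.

ΔS = 141 J/K

At constant pressure, ΔS = nC_p ln(T₂/T₁) with C_p = 7R/2 = 29.1 J mol⁻¹ K⁻¹.
ΔS = 6.38 × 29.1 × ln(511/239) = 141 J/K.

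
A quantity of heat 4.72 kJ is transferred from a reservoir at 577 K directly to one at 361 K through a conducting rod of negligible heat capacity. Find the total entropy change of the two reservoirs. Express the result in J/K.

ΔS_hot = −Q/T_H = −4720/577 = -8.18 J/K and ΔS_cold = +Q/T_C = 4720/361 = 13.07 J/K.
ΔS_total = -8.18 + 13.07 = 4.89 J/K, positive as the second law requires.

ΔS_total = 4.89 J/K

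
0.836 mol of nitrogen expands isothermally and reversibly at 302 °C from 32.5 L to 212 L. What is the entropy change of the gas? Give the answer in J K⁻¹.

For an isothermal ideal gas ΔS_gas = nR ln(V₂/V₁) = 0.836 × 8.314 × ln(212/32.5) = 13 J/K.

ΔS_gas = 13 J/K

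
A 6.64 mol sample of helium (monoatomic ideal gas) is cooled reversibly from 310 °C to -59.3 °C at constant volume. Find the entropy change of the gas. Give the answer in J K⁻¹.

In kelvin: T₁ = 583.15 K, T₂ = 213.85 K. At constant volume, ΔS = nC_V ln(T₂/T₁) with C_V = 3R/2 = 12.47 J mol⁻¹ K⁻¹.
ΔS = 6.64 × 12.47 × ln(213.85/583.15) = -83.1 J/K.

ΔS = -83.1 J/K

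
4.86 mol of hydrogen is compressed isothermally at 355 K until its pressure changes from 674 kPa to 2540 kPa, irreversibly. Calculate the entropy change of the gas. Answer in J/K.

ΔS_gas = -53.6 J/K

Entropy is a state function, so ΔS_gas depends only on the end states.
For an isothermal ideal gas ΔS_gas = nR ln(P₁/P₂) = 4.86 × 8.314 × ln(674/2540) = -53.6 J/K.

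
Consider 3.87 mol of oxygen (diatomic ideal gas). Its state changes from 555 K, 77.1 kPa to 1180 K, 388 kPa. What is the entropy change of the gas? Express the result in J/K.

ΔS = 33 J/K

ΔS = nC_p ln(T₂/T₁) − nR ln(P₂/P₁), with C_p = 7R/2 = 29.1 J mol⁻¹ K⁻¹ for a diatomic ideal gas.
ΔS = 3.87 × [29.1 × ln(1180/555) − 8.314 × ln(388/77.1)] = 33 J/K.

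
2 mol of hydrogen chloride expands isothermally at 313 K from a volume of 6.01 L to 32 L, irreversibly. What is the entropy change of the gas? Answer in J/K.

ΔS_gas = 27.8 J/K

Entropy is a state function, so ΔS_gas depends only on the end states.
For an isothermal ideal gas ΔS_gas = nR ln(V₂/V₁) = 2 × 8.314 × ln(32/6.01) = 27.8 J/K.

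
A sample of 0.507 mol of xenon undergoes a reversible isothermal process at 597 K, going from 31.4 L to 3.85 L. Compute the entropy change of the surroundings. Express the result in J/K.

For an isothermal ideal gas ΔS_gas = nR ln(V₂/V₁) = 0.507 × 8.314 × ln(3.85/31.4) = -8.85 J/K.
The process is reversible, so ΔS_surr = −ΔS_gas = 8.85 J/K and ΔS_universe = 0.

ΔS_surr = 8.85 J/K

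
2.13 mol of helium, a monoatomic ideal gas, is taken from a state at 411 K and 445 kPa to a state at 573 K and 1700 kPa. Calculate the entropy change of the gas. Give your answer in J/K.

ΔS = nC_p ln(T₂/T₁) − nR ln(P₂/P₁), with C_p = 5R/2 = 20.79 J mol⁻¹ K⁻¹ for a monoatomic ideal gas.
ΔS = 2.13 × [20.79 × ln(573/411) − 8.314 × ln(1700/445)] = -9.02 J/K.

ΔS = -9.02 J/K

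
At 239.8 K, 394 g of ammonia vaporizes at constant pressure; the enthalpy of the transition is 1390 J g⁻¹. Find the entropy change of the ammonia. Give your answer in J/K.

ΔS = 2280 J/K

Heat absorbed by the substance: Q = mL = 394 × 1390 = 547660 J.
At constant T, ΔS = Q_rev/T = 547660 / 239.8 = 2280 J/K.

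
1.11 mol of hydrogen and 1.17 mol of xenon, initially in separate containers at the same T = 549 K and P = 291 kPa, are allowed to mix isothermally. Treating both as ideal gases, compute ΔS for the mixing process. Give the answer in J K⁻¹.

Mole fractions: x_A = 1.11/2.28 = 0.487, x_B = 0.513.
ΔS_mix = −R(n_A ln x_A + n_B ln x_B) = −8.314 × (1.11 ln 0.487 + 1.17 ln 0.513) = 13.1 J/K.

ΔS_mix = 13.1 J/K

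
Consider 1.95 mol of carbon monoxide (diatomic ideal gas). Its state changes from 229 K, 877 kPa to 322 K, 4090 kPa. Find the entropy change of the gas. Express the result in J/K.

ΔS = nC_p ln(T₂/T₁) − nR ln(P₂/P₁), with C_p = 7R/2 = 29.1 J mol⁻¹ K⁻¹ for a diatomic ideal gas.
ΔS = 1.95 × [29.1 × ln(322/229) − 8.314 × ln(4090/877)] = -5.62 J/K.

ΔS = -5.62 J/K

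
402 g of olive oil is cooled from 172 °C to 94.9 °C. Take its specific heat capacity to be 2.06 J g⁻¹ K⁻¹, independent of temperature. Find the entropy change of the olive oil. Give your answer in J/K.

In kelvin: T₁ = 445.15 K, T₂ = 368.05 K. ΔS = ∫dQ_rev/T = m c ln(T₂/T₁) = 402 × 2.06 × ln(368.05/445.15) = -158 J/K.

ΔS = -158 J/K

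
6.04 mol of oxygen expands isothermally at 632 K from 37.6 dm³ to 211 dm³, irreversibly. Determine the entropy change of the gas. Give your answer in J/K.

Entropy is a state function, so ΔS_gas depends only on the end states.
For an isothermal ideal gas ΔS_gas = nR ln(V₂/V₁) = 6.04 × 8.314 × ln(211/37.6) = 86.6 J/K.

ΔS_gas = 86.6 J/K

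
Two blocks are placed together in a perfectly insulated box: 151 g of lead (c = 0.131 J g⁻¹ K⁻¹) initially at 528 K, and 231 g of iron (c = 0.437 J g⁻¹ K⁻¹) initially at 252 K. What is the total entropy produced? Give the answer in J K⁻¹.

Energy balance: T_f = (m₁c₁T₁ + m₂c₂T₂)/(m₁c₁ + m₂c₂) = 297.22 K.
ΔS₁ = m₁c₁ ln(T_f/T₁) = 19.781 × ln(297.22/528) = -11.37 J/K.
ΔS₂ = m₂c₂ ln(T_f/T₂) = 100.947 × ln(297.22/252) = 16.66 J/K.
ΔS_total = -11.37 + 16.66 = 5.29 J/K.

ΔS_total = 5.29 J/K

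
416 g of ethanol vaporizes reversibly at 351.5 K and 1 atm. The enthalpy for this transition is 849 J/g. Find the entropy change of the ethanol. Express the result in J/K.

Heat absorbed by the substance: Q = mL = 416 × 849 = 353184 J.
At constant T, ΔS = Q_rev/T = 353184 / 351.5 = 1000 J/K.

ΔS = 1000 J/K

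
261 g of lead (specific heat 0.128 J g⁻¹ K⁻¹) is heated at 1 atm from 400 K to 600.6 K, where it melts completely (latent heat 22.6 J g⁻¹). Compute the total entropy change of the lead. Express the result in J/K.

ΔS = 23.4 J/K

Warming step: ΔS₁ = m c ln(T_tr/T_i) = 261 × 0.128 × ln(600.6/400) = 13.58 J/K.
Phase change: ΔS₂ = +mL/T_tr = 261 × 22.6 / 600.6 = 9.821 J/K.
ΔS_total = (13.58) + (9.821) = 23.4 J/K.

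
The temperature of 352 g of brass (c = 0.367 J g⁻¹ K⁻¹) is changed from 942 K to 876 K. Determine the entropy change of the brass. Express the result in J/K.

ΔS = -9.38 J/K

ΔS = ∫dQ_rev/T = m c ln(T₂/T₁) = 352 × 0.367 × ln(876/942) = -9.38 J/K.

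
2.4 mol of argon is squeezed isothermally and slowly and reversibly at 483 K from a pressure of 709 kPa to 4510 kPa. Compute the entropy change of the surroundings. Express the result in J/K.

ΔS_surr = 36.9 J/K

For an isothermal ideal gas ΔS_gas = nR ln(P₁/P₂) = 2.4 × 8.314 × ln(709/4510) = -36.9 J/K.
The process is reversible, so ΔS_surr = −ΔS_gas = 36.9 J/K and ΔS_universe = 0.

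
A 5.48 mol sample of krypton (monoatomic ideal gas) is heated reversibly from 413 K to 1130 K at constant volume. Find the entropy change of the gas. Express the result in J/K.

At constant volume, ΔS = nC_V ln(T₂/T₁) with C_V = 3R/2 = 12.47 J mol⁻¹ K⁻¹.
ΔS = 5.48 × 12.47 × ln(1130/413) = 68.8 J/K.

ΔS = 68.8 J/K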